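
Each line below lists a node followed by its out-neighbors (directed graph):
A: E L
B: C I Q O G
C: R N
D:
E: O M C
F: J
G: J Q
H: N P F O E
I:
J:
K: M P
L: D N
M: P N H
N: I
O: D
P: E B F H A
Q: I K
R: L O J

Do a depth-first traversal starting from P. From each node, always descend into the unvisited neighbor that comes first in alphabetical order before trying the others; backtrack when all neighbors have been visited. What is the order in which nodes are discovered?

Visit P
P → A
A → E
E → C
C → N
N → I
C → R
R → J
R → L
L → D
R → O
E → M
M → H
H → F
P → B
B → G
G → Q
Q → K

P, A, E, C, N, I, R, J, L, D, O, M, H, F, B, G, Q, K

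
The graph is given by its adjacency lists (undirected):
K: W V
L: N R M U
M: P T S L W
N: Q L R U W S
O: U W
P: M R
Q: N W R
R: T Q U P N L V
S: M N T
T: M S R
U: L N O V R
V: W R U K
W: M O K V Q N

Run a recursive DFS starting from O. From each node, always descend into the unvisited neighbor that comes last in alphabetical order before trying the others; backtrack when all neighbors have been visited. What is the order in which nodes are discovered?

O, W, V, U, R, T, S, N, Q, L, M, P, K

Visit O
O → W
W → V
V → U
U → R
R → T
T → S
S → N
N → Q
N → L
L → M
M → P
V → K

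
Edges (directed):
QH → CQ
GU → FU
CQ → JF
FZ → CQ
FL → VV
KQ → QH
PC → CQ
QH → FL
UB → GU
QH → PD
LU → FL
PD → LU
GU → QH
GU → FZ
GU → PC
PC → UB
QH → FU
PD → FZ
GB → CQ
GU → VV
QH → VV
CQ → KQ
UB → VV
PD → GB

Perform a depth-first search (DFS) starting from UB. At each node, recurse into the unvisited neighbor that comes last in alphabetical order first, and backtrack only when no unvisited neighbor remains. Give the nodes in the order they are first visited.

UB, VV, GU, QH, PD, LU, FL, GB, CQ, KQ, JF, FZ, FU, PC

Visit UB
UB → VV
UB → GU
GU → QH
QH → PD
PD → LU
LU → FL
PD → GB
GB → CQ
CQ → KQ
CQ → JF
PD → FZ
QH → FU
GU → PC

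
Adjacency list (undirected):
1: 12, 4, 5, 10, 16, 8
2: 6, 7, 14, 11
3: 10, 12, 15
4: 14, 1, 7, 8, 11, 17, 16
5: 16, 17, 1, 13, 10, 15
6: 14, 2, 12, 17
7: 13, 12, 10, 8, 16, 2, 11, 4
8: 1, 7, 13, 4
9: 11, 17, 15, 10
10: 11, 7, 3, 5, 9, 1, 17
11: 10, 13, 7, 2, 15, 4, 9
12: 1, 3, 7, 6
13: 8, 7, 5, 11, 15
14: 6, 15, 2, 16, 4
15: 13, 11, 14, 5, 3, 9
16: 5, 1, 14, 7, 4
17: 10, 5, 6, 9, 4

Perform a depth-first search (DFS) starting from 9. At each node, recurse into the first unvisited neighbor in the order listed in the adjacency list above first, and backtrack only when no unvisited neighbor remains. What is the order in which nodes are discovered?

Visit 9
9 → 11
11 → 10
10 → 7
7 → 13
13 → 8
8 → 1
1 → 12
12 → 3
3 → 15
15 → 14
14 → 6
6 → 2
6 → 17
17 → 5
5 → 16
16 → 4

9 -> 11 -> 10 -> 7 -> 13 -> 8 -> 1 -> 12 -> 3 -> 15 -> 14 -> 6 -> 2 -> 17 -> 5 -> 16 -> 4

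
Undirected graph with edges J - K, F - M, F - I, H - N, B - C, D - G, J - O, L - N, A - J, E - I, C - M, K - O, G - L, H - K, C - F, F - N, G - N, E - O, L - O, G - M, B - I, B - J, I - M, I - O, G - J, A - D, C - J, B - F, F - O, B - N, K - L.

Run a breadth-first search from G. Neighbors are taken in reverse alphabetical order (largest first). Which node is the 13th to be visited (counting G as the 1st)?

Visit G; enqueue N, M, L, J, D → queue [N, M, L, J, D]
Visit N; enqueue H, F, B → queue [M, L, J, D, H, F, B]
Visit M; enqueue I, C → queue [L, J, D, H, F, B, I, C]
Visit L; enqueue O, K → queue [J, D, H, F, B, I, C, O, K]
Visit J; enqueue A → queue [D, H, F, B, I, C, O, K, A]
Visit D → queue [H, F, B, I, C, O, K, A]
Visit H → queue [F, B, I, C, O, K, A]
Visit F → queue [B, I, C, O, K, A]
Visit B → queue [I, C, O, K, A]
Visit I; enqueue E → queue [C, O, K, A, E]
Visit C → queue [O, K, A, E]
Visit O → queue [K, A, E]
Visit K → queue [A, E]
Visit A → queue [E]
Visit E → queue []

Visit order: G, N, M, L, J, D, H, F, B, I, C, O, K, A, E

K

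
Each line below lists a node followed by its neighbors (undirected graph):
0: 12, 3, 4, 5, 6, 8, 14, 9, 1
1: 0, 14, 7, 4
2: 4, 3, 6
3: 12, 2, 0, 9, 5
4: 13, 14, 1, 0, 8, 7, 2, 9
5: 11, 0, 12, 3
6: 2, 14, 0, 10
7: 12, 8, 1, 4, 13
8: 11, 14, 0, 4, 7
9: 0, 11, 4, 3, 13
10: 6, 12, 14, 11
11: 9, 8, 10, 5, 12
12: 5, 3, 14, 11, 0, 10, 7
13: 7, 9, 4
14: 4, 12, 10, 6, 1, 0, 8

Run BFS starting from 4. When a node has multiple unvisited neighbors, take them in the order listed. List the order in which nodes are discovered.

4 -> 13 -> 14 -> 1 -> 0 -> 8 -> 7 -> 2 -> 9 -> 12 -> 10 -> 6 -> 3 -> 5 -> 11

Visit 4; enqueue 13, 14, 1, 0, 8, 7, 2, 9 → queue [13, 14, 1, 0, 8, 7, 2, 9]
Visit 13 → queue [14, 1, 0, 8, 7, 2, 9]
Visit 14; enqueue 12, 10, 6 → queue [1, 0, 8, 7, 2, 9, 12, 10, 6]
Visit 1 → queue [0, 8, 7, 2, 9, 12, 10, 6]
Visit 0; enqueue 3, 5 → queue [8, 7, 2, 9, 12, 10, 6, 3, 5]
Visit 8; enqueue 11 → queue [7, 2, 9, 12, 10, 6, 3, 5, 11]
Visit 7 → queue [2, 9, 12, 10, 6, 3, 5, 11]
Visit 2 → queue [9, 12, 10, 6, 3, 5, 11]
Visit 9 → queue [12, 10, 6, 3, 5, 11]
Visit 12 → queue [10, 6, 3, 5, 11]
Visit 10 → queue [6, 3, 5, 11]
Visit 6 → queue [3, 5, 11]
Visit 3 → queue [5, 11]
Visit 5 → queue [11]
Visit 11 → queue []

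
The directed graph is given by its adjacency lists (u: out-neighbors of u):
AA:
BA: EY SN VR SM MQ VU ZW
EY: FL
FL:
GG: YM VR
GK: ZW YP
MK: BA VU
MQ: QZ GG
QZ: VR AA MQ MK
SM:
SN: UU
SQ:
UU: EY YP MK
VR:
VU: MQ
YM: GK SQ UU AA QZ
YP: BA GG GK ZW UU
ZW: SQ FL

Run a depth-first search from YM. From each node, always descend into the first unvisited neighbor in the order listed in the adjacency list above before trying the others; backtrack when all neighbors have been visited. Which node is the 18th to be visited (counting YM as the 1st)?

Visit YM
YM → GK
GK → ZW
ZW → SQ
ZW → FL
GK → YP
YP → BA
BA → EY
BA → SN
SN → UU
UU → MK
MK → VU
VU → MQ
MQ → QZ
QZ → VR
QZ → AA
MQ → GG
BA → SM

Visit order: YM, GK, ZW, SQ, FL, YP, BA, EY, SN, UU, MK, VU, MQ, QZ, VR, AA, GG, SM

SM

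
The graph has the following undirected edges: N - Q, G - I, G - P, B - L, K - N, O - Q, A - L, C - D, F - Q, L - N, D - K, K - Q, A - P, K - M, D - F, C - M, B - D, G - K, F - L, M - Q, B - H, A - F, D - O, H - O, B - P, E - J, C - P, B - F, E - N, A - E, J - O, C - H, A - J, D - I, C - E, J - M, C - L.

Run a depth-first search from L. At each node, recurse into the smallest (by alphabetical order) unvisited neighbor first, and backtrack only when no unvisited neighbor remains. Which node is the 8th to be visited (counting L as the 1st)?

Q

Visit L
L → A
A → E
E → C
C → D
D → B
B → F
F → Q
Q → K
K → G
G → I
G → P
K → M
M → J
J → O
O → H
K → N

Visit order: L, A, E, C, D, B, F, Q, K, G, I, P, M, J, O, H, N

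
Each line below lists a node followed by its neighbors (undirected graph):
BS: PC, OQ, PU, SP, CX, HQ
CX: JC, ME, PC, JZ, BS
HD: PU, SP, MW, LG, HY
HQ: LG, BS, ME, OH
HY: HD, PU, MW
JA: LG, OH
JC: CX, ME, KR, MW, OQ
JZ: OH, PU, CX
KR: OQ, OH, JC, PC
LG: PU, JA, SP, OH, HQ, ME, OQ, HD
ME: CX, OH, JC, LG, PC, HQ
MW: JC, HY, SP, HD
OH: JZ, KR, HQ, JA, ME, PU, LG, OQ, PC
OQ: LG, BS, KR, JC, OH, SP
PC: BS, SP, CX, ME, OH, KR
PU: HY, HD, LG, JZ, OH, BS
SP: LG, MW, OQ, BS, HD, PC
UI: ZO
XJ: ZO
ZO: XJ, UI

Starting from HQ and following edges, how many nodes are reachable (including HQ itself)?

BFS from HQ visits: HQ, OH, ME, LG, BS, PU, PC, OQ, KR, JZ, JA, JC, CX, SP, HD, HY, MW
Reachable nodes: 17 of 20 total.

17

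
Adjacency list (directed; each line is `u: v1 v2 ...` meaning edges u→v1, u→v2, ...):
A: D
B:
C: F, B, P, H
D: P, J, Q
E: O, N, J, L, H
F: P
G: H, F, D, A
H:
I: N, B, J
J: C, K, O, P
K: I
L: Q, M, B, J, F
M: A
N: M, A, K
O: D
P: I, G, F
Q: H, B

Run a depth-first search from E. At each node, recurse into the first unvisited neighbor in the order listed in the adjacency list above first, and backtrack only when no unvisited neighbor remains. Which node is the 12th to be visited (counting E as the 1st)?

Visit E
E → O
O → D
D → P
P → I
I → N
N → M
M → A
N → K
I → B
I → J
J → C
C → F
C → H
P → G
D → Q
E → L

Visit order: E, O, D, P, I, N, M, A, K, B, J, C, F, H, G, Q, L

C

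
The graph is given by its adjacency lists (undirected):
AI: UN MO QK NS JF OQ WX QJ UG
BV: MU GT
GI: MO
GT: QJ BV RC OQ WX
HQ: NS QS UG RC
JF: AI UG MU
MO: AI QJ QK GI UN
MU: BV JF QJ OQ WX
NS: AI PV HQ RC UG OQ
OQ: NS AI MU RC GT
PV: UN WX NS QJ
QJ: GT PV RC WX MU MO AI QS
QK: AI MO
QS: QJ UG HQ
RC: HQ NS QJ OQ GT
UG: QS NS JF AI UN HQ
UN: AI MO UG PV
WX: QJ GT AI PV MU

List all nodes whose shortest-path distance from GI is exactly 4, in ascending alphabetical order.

Level 0: GI
Level 1: MO
Level 2: AI, QJ, QK, UN
Level 3: GT, JF, MU, NS, OQ, PV, QS, RC, UG, WX
Level 4: BV, HQ

BV, HQ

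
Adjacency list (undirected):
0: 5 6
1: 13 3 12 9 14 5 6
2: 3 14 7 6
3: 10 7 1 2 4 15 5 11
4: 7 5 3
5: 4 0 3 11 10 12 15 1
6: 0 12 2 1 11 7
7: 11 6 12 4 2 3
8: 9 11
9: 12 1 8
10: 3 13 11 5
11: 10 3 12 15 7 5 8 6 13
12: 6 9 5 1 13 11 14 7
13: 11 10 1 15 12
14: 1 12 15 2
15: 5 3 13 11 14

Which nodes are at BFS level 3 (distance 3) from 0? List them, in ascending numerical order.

Level 0: 0
Level 1: 5, 6
Level 2: 1, 2, 3, 4, 7, 10, 11, 12, 15
Level 3: 8, 9, 13, 14

8, 9, 13, 14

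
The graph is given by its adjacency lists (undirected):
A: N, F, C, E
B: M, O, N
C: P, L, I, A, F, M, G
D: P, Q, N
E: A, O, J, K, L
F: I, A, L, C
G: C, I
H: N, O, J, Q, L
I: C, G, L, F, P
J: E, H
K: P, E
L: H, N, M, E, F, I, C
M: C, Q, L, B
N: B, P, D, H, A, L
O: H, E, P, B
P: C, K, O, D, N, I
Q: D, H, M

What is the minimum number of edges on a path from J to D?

3

Level 0: J
Level 1: E, H
Level 2: A, K, L, N, O, Q
Level 3: B, C, D, F, I, M, P
Level 4: G
D first appears at level 3.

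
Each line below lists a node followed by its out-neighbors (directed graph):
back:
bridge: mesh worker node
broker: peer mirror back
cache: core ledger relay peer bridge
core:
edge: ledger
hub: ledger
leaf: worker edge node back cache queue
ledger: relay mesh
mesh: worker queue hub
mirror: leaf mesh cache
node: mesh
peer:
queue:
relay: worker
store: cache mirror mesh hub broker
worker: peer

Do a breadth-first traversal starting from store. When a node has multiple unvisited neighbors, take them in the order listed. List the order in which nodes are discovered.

Visit store; enqueue cache, mirror, mesh, hub, broker → queue [cache, mirror, mesh, hub, broker]
Visit cache; enqueue core, ledger, relay, peer, bridge → queue [mirror, mesh, hub, broker, core, ledger, relay, peer, bridge]
Visit mirror; enqueue leaf → queue [mesh, hub, broker, core, ledger, relay, peer, bridge, leaf]
Visit mesh; enqueue worker, queue → queue [hub, broker, core, ledger, relay, peer, bridge, leaf, worker, queue]
Visit hub → queue [broker, core, ledger, relay, peer, bridge, leaf, worker, queue]
Visit broker; enqueue back → queue [core, ledger, relay, peer, bridge, leaf, worker, queue, back]
Visit core → queue [ledger, relay, peer, bridge, leaf, worker, queue, back]
Visit ledger → queue [relay, peer, bridge, leaf, worker, queue, back]
Visit relay → queue [peer, bridge, leaf, worker, queue, back]
Visit peer → queue [bridge, leaf, worker, queue, back]
Visit bridge; enqueue node → queue [leaf, worker, queue, back, node]
Visit leaf; enqueue edge → queue [worker, queue, back, node, edge]
Visit worker → queue [queue, back, node, edge]
Visit queue → queue [back, node, edge]
Visit back → queue [node, edge]
Visit node → queue [edge]
Visit edge → queue []

store, cache, mirror, mesh, hub, broker, core, ledger, relay, peer, bridge, leaf, worker, queue, back, node, edge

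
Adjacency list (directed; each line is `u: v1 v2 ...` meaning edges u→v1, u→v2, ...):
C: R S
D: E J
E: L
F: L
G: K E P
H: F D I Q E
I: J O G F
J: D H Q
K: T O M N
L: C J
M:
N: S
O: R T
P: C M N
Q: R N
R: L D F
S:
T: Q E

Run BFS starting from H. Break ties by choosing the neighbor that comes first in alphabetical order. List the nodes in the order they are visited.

Visit H; enqueue D, E, F, I, Q → queue [D, E, F, I, Q]
Visit D; enqueue J → queue [E, F, I, Q, J]
Visit E; enqueue L → queue [F, I, Q, J, L]
Visit F → queue [I, Q, J, L]
Visit I; enqueue G, O → queue [Q, J, L, G, O]
Visit Q; enqueue N, R → queue [J, L, G, O, N, R]
Visit J → queue [L, G, O, N, R]
Visit L; enqueue C → queue [G, O, N, R, C]
Visit G; enqueue K, P → queue [O, N, R, C, K, P]
Visit O; enqueue T → queue [N, R, C, K, P, T]
Visit N; enqueue S → queue [R, C, K, P, T, S]
Visit R → queue [C, K, P, T, S]
Visit C → queue [K, P, T, S]
Visit K; enqueue M → queue [P, T, S, M]
Visit P → queue [T, S, M]
Visit T → queue [S, M]
Visit S → queue [M]
Visit M → queue []

H -> D -> E -> F -> I -> Q -> J -> L -> G -> O -> N -> R -> C -> K -> P -> T -> S -> M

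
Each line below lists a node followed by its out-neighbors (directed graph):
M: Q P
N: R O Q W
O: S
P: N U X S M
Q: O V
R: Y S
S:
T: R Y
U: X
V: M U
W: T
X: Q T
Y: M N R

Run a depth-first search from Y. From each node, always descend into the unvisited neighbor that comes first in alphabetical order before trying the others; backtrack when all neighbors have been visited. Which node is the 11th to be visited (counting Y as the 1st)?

Visit Y
Y → M
M → P
P → N
N → O
O → S
N → Q
Q → V
V → U
U → X
X → T
T → R
N → W

Visit order: Y, M, P, N, O, S, Q, V, U, X, T, R, W

T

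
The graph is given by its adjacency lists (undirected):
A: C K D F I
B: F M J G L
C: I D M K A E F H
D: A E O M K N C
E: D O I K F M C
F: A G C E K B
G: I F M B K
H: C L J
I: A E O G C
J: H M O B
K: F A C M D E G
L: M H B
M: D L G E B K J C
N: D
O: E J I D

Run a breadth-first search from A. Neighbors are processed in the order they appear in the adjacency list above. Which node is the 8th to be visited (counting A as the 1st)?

E

Visit A; enqueue C, K, D, F, I → queue [C, K, D, F, I]
Visit C; enqueue M, E, H → queue [K, D, F, I, M, E, H]
Visit K; enqueue G → queue [D, F, I, M, E, H, G]
Visit D; enqueue O, N → queue [F, I, M, E, H, G, O, N]
Visit F; enqueue B → queue [I, M, E, H, G, O, N, B]
Visit I → queue [M, E, H, G, O, N, B]
Visit M; enqueue L, J → queue [E, H, G, O, N, B, L, J]
Visit E → queue [H, G, O, N, B, L, J]
Visit H → queue [G, O, N, B, L, J]
Visit G → queue [O, N, B, L, J]
Visit O → queue [N, B, L, J]
Visit N → queue [B, L, J]
Visit B → queue [L, J]
Visit L → queue [J]
Visit J → queue []

Visit order: A, C, K, D, F, I, M, E, H, G, O, N, B, L, J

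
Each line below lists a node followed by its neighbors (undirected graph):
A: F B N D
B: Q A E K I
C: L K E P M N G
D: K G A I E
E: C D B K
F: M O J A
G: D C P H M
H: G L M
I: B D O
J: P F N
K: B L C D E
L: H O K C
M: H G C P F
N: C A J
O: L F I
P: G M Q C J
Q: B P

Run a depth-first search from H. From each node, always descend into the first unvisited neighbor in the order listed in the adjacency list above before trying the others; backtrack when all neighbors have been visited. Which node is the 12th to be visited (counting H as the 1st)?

F

Visit H
H → G
G → D
D → K
K → B
B → Q
Q → P
P → M
M → C
C → L
L → O
O → F
F → J
J → N
N → A
O → I
C → E

Visit order: H, G, D, K, B, Q, P, M, C, L, O, F, J, N, A, I, E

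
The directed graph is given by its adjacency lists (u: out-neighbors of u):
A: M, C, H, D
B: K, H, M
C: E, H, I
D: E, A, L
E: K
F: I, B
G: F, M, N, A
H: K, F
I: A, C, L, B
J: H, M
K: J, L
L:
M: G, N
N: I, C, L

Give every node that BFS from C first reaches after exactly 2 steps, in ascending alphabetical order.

Level 0: C
Level 1: E, H, I
Level 2: A, B, F, K, L
Level 3: D, J, M
Level 4: G, N

A, B, F, K, L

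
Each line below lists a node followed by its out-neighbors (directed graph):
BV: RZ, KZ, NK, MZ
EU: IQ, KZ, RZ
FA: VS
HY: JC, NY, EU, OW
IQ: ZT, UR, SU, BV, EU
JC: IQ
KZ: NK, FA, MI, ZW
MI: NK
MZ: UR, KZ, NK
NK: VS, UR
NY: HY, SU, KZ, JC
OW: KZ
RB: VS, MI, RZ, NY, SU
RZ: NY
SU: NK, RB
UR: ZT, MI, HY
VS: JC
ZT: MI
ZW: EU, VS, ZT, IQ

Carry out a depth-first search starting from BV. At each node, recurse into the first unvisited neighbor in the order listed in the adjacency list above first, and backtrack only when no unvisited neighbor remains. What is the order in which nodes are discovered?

BV → RZ → NY → HY → JC → IQ → ZT → MI → NK → VS → UR → SU → RB → EU → KZ → FA → ZW → OW → MZ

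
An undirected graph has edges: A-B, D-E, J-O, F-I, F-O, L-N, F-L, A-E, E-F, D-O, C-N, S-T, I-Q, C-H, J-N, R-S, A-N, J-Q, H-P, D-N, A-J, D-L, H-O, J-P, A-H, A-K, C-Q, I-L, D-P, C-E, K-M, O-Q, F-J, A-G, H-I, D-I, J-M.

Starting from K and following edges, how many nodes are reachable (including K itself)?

BFS from K visits: K, A, M, B, E, G, H, J, N, C, D, F, I, O, P, Q, L
Reachable nodes: 17 of 20 total.

17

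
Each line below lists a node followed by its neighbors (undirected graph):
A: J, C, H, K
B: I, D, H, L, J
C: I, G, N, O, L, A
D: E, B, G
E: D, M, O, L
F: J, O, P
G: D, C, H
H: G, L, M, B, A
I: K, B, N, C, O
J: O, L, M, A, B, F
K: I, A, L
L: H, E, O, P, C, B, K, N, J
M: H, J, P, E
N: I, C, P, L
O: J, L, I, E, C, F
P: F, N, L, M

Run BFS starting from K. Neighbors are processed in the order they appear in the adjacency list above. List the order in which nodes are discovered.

Visit K; enqueue I, A, L → queue [I, A, L]
Visit I; enqueue B, N, C, O → queue [A, L, B, N, C, O]
Visit A; enqueue J, H → queue [L, B, N, C, O, J, H]
Visit L; enqueue E, P → queue [B, N, C, O, J, H, E, P]
Visit B; enqueue D → queue [N, C, O, J, H, E, P, D]
Visit N → queue [C, O, J, H, E, P, D]
Visit C; enqueue G → queue [O, J, H, E, P, D, G]
Visit O; enqueue F → queue [J, H, E, P, D, G, F]
Visit J; enqueue M → queue [H, E, P, D, G, F, M]
Visit H → queue [E, P, D, G, F, M]
Visit E → queue [P, D, G, F, M]
Visit P → queue [D, G, F, M]
Visit D → queue [G, F, M]
Visit G → queue [F, M]
Visit F → queue [M]
Visit M → queue []

K I A L B N C O J H E P D G F M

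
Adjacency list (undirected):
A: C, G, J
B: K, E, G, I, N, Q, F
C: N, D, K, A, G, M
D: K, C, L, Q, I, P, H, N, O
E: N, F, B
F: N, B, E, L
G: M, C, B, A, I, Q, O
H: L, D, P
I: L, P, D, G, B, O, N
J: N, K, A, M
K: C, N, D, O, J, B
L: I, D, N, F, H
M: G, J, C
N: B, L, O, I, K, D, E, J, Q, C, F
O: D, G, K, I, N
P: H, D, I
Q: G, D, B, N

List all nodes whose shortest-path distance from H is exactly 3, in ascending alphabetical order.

Level 0: H
Level 1: D, L, P
Level 2: C, F, I, K, N, O, Q
Level 3: A, B, E, G, J, M

A, B, E, G, J, M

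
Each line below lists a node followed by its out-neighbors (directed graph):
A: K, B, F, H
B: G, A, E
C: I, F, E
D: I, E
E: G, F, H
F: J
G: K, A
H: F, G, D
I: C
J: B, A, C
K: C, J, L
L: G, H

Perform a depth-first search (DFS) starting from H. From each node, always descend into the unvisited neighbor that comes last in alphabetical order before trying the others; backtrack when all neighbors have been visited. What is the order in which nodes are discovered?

H, G, K, L, J, C, I, F, E, B, A, D

Visit H
H → G
G → K
K → L
K → J
J → C
C → I
C → F
C → E
J → B
B → A
H → D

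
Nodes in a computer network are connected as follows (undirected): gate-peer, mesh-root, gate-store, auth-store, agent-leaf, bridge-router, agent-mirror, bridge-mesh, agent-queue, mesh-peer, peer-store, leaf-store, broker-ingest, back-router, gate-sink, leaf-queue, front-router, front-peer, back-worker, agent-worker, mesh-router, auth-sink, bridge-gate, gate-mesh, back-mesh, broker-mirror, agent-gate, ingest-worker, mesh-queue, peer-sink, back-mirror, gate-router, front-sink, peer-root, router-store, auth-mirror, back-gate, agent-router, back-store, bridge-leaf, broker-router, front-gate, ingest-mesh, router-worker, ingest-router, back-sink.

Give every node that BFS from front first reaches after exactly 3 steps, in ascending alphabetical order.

leaf, mirror, queue

Level 0: front
Level 1: gate, peer, router, sink
Level 2: agent, auth, back, bridge, broker, ingest, mesh, root, store, worker
Level 3: leaf, mirror, queue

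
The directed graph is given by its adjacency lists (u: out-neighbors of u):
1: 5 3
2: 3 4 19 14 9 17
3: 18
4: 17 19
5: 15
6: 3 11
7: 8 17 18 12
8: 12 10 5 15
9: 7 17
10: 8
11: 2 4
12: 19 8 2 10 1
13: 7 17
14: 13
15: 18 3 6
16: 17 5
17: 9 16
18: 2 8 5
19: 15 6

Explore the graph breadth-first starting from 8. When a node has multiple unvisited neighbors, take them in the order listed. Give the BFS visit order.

Visit 8; enqueue 12, 10, 5, 15 → queue [12, 10, 5, 15]
Visit 12; enqueue 19, 2, 1 → queue [10, 5, 15, 19, 2, 1]
Visit 10 → queue [5, 15, 19, 2, 1]
Visit 5 → queue [15, 19, 2, 1]
Visit 15; enqueue 18, 3, 6 → queue [19, 2, 1, 18, 3, 6]
Visit 19 → queue [2, 1, 18, 3, 6]
Visit 2; enqueue 4, 14, 9, 17 → queue [1, 18, 3, 6, 4, 14, 9, 17]
Visit 1 → queue [18, 3, 6, 4, 14, 9, 17]
Visit 18 → queue [3, 6, 4, 14, 9, 17]
Visit 3 → queue [6, 4, 14, 9, 17]
Visit 6; enqueue 11 → queue [4, 14, 9, 17, 11]
Visit 4 → queue [14, 9, 17, 11]
Visit 14; enqueue 13 → queue [9, 17, 11, 13]
Visit 9; enqueue 7 → queue [17, 11, 13, 7]
Visit 17; enqueue 16 → queue [11, 13, 7, 16]
Visit 11 → queue [13, 7, 16]
Visit 13 → queue [7, 16]
Visit 7 → queue [16]
Visit 16 → queue []

8, 12, 10, 5, 15, 19, 2, 1, 18, 3, 6, 4, 14, 9, 17, 11, 13, 7, 16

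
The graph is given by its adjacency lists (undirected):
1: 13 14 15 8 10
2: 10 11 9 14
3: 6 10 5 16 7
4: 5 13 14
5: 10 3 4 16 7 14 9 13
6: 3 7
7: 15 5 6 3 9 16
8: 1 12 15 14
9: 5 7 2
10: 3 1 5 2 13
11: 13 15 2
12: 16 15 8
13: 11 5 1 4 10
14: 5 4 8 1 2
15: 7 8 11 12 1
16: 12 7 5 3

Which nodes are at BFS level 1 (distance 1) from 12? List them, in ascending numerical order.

Level 0: 12
Level 1: 8, 15, 16
Level 2: 1, 3, 5, 7, 11, 14
Level 3: 2, 4, 6, 9, 10, 13

8, 15, 16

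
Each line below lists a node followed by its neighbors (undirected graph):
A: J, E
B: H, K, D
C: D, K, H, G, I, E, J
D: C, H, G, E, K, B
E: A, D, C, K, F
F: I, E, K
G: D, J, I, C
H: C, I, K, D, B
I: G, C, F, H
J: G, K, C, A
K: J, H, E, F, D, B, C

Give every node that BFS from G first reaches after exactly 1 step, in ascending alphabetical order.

Level 0: G
Level 1: C, D, I, J
Level 2: A, B, E, F, H, K

C, D, I, J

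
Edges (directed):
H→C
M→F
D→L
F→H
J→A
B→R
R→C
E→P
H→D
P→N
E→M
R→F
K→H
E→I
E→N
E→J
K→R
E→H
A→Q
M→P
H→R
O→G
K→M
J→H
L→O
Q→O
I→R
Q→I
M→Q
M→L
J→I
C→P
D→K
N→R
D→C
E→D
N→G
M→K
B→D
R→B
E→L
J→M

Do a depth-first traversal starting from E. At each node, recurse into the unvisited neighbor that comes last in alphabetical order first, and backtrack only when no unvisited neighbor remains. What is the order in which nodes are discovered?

E → P → N → R → F → H → D → L → O → G → K → M → Q → I → C → B → J → A

Visit E
E → P
P → N
N → R
R → F
F → H
H → D
D → L
L → O
O → G
D → K
K → M
M → Q
Q → I
D → C
R → B
E → J
J → A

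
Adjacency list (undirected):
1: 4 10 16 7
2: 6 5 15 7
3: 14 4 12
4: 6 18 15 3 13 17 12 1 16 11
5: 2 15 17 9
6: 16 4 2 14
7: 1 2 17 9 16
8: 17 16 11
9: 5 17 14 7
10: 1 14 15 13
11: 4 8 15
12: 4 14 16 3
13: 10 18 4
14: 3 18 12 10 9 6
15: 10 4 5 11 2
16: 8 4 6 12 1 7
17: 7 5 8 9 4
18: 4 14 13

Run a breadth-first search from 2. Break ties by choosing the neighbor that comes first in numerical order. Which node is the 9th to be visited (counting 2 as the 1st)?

14

Visit 2; enqueue 5, 6, 7, 15 → queue [5, 6, 7, 15]
Visit 5; enqueue 9, 17 → queue [6, 7, 15, 9, 17]
Visit 6; enqueue 4, 14, 16 → queue [7, 15, 9, 17, 4, 14, 16]
Visit 7; enqueue 1 → queue [15, 9, 17, 4, 14, 16, 1]
Visit 15; enqueue 10, 11 → queue [9, 17, 4, 14, 16, 1, 10, 11]
Visit 9 → queue [17, 4, 14, 16, 1, 10, 11]
Visit 17; enqueue 8 → queue [4, 14, 16, 1, 10, 11, 8]
Visit 4; enqueue 3, 12, 13, 18 → queue [14, 16, 1, 10, 11, 8, 3, 12, 13, 18]
Visit 14 → queue [16, 1, 10, 11, 8, 3, 12, 13, 18]
Visit 16 → queue [1, 10, 11, 8, 3, 12, 13, 18]
Visit 1 → queue [10, 11, 8, 3, 12, 13, 18]
Visit 10 → queue [11, 8, 3, 12, 13, 18]
Visit 11 → queue [8, 3, 12, 13, 18]
Visit 8 → queue [3, 12, 13, 18]
Visit 3 → queue [12, 13, 18]
Visit 12 → queue [13, 18]
Visit 13 → queue [18]
Visit 18 → queue []

Visit order: 2, 5, 6, 7, 15, 9, 17, 4, 14, 16, 1, 10, 11, 8, 3, 12, 13, 18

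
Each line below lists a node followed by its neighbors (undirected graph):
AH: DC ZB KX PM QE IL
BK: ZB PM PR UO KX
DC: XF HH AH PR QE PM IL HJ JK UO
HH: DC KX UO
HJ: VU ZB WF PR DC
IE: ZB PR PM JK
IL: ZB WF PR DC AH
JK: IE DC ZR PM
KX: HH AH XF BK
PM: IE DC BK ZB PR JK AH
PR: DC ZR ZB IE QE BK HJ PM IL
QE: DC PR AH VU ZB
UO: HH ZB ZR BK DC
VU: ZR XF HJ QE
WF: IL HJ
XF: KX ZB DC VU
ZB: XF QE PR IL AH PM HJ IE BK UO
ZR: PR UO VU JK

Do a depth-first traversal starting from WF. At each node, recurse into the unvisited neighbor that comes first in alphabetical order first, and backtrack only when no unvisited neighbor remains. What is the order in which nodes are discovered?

WF -> HJ -> DC -> AH -> IL -> PR -> BK -> KX -> HH -> UO -> ZB -> IE -> JK -> PM -> ZR -> VU -> QE -> XF

Visit WF
WF → HJ
HJ → DC
DC → AH
AH → IL
IL → PR
PR → BK
BK → KX
KX → HH
HH → UO
UO → ZB
ZB → IE
IE → JK
JK → PM
JK → ZR
ZR → VU
VU → QE
VU → XF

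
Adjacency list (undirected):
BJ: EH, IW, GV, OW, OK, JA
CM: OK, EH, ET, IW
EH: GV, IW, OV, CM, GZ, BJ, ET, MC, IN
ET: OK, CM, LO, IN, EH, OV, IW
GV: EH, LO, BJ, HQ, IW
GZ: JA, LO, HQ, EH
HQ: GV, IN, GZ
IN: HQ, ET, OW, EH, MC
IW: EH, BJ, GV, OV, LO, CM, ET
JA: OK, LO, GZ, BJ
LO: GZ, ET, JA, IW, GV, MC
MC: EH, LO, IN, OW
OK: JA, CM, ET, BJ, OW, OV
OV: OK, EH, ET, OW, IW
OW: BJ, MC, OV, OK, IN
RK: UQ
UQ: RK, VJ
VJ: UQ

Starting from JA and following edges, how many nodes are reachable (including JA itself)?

BFS from JA visits: JA, BJ, GZ, LO, OK, EH, GV, IW, OW, HQ, ET, MC, CM, OV, IN
Reachable nodes: 15 of 18 total.

15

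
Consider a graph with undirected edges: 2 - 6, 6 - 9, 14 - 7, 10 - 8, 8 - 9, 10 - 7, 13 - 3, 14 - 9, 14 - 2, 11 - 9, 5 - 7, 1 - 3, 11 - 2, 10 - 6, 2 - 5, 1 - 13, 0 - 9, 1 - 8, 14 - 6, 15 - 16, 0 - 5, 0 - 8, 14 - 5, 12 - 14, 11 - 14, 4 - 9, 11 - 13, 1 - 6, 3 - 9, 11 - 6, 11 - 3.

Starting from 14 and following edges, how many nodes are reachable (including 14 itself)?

BFS from 14 visits: 14, 2, 5, 6, 7, 9, 11, 12, 0, 1, 10, 3, 4, 8, 13
Reachable nodes: 15 of 17 total.

15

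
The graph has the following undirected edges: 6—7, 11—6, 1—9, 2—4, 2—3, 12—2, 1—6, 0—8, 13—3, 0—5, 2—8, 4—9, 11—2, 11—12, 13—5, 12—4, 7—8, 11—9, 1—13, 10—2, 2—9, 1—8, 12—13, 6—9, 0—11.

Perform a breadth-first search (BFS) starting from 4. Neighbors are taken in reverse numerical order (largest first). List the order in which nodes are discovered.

Visit 4; enqueue 12, 9, 2 → queue [12, 9, 2]
Visit 12; enqueue 13, 11 → queue [9, 2, 13, 11]
Visit 9; enqueue 6, 1 → queue [2, 13, 11, 6, 1]
Visit 2; enqueue 10, 8, 3 → queue [13, 11, 6, 1, 10, 8, 3]
Visit 13; enqueue 5 → queue [11, 6, 1, 10, 8, 3, 5]
Visit 11; enqueue 0 → queue [6, 1, 10, 8, 3, 5, 0]
Visit 6; enqueue 7 → queue [1, 10, 8, 3, 5, 0, 7]
Visit 1 → queue [10, 8, 3, 5, 0, 7]
Visit 10 → queue [8, 3, 5, 0, 7]
Visit 8 → queue [3, 5, 0, 7]
Visit 3 → queue [5, 0, 7]
Visit 5 → queue [0, 7]
Visit 0 → queue [7]
Visit 7 → queue []

4 → 12 → 9 → 2 → 13 → 11 → 6 → 1 → 10 → 8 → 3 → 5 → 0 → 7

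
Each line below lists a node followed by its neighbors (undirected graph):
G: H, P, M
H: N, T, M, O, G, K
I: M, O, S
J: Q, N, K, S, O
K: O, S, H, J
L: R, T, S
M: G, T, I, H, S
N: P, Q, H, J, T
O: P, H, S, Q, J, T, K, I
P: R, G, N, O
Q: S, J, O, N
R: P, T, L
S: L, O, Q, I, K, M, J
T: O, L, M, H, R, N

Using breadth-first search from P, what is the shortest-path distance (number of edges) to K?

2

Level 0: P
Level 1: G, N, O, R
Level 2: H, I, J, K, L, M, Q, S, T
K first appears at level 2.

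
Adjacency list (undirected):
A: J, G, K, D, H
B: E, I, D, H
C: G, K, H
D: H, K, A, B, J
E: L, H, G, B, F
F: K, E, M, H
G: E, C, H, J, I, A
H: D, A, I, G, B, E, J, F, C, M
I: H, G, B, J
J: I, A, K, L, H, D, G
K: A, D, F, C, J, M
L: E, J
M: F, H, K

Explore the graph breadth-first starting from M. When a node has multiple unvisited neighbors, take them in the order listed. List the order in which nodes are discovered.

Visit M; enqueue F, H, K → queue [F, H, K]
Visit F; enqueue E → queue [H, K, E]
Visit H; enqueue D, A, I, G, B, J, C → queue [K, E, D, A, I, G, B, J, C]
Visit K → queue [E, D, A, I, G, B, J, C]
Visit E; enqueue L → queue [D, A, I, G, B, J, C, L]
Visit D → queue [A, I, G, B, J, C, L]
Visit A → queue [I, G, B, J, C, L]
Visit I → queue [G, B, J, C, L]
Visit G → queue [B, J, C, L]
Visit B → queue [J, C, L]
Visit J → queue [C, L]
Visit C → queue [L]
Visit L → queue []

M, F, H, K, E, D, A, I, G, B, J, C, L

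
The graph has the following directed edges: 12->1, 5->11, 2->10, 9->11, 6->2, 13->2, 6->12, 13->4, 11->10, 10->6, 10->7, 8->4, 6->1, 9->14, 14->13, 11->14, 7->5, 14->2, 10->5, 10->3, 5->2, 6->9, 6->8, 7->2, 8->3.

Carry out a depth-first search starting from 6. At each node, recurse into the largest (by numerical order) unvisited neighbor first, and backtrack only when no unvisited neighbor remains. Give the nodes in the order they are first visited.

6, 12, 1, 9, 14, 13, 4, 2, 10, 7, 5, 11, 3, 8

Visit 6
6 → 12
12 → 1
6 → 9
9 → 14
14 → 13
13 → 4
13 → 2
2 → 10
10 → 7
7 → 5
5 → 11
10 → 3
6 → 8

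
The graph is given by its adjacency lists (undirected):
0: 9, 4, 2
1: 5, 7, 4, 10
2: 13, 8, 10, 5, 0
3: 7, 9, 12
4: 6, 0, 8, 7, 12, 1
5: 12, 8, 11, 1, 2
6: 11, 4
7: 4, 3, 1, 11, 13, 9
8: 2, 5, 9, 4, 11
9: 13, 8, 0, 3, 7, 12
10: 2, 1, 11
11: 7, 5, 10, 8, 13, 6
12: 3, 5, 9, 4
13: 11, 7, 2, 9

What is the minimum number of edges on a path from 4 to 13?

2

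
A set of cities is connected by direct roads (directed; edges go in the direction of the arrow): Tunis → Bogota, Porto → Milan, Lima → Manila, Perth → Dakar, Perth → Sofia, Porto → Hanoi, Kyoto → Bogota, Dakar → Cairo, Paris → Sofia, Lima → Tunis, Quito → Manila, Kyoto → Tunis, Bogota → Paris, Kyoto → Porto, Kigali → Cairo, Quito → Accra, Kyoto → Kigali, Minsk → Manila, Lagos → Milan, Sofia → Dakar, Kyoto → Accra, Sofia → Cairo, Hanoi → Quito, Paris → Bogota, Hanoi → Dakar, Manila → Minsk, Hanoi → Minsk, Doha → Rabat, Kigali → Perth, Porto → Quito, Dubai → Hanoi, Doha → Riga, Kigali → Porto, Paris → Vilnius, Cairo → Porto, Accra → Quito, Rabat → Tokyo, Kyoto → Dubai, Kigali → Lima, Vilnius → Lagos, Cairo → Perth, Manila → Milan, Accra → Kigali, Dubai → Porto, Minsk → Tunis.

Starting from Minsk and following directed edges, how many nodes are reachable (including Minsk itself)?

BFS from Minsk visits: Minsk, Tunis, Manila, Bogota, Milan, Paris, Vilnius, Sofia, Lagos, Dakar, Cairo, Porto, Perth, Quito, Hanoi, Accra, Kigali, Lima
Reachable nodes: 18 of 24 total.

18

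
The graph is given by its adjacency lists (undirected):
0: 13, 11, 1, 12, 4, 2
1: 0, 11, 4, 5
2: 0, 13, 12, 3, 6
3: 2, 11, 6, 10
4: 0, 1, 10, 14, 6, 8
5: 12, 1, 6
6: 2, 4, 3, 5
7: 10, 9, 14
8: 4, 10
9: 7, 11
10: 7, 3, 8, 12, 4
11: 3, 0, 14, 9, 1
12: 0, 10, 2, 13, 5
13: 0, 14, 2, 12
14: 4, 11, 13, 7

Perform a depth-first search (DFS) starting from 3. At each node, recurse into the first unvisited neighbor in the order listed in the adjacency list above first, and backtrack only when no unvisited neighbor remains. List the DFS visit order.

Visit 3
3 → 2
2 → 0
0 → 13
13 → 14
14 → 4
4 → 1
1 → 11
11 → 9
9 → 7
7 → 10
10 → 8
10 → 12
12 → 5
5 → 6

3 2 0 13 14 4 1 11 9 7 10 8 12 5 6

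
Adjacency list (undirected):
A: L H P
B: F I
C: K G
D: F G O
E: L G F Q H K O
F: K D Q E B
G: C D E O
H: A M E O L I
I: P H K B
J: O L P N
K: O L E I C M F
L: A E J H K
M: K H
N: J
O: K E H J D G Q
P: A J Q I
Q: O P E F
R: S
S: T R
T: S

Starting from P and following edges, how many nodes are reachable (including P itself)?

BFS from P visits: P, A, I, J, Q, H, L, B, K, N, O, E, F, M, C, D, G
Reachable nodes: 17 of 20 total.

17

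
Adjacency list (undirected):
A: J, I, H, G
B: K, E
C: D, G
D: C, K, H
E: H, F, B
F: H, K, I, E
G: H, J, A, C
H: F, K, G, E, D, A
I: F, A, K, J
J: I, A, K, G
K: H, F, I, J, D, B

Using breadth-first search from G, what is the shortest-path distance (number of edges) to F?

Level 0: G
Level 1: A, C, H, J
Level 2: D, E, F, I, K
Level 3: B
F first appears at level 2.

2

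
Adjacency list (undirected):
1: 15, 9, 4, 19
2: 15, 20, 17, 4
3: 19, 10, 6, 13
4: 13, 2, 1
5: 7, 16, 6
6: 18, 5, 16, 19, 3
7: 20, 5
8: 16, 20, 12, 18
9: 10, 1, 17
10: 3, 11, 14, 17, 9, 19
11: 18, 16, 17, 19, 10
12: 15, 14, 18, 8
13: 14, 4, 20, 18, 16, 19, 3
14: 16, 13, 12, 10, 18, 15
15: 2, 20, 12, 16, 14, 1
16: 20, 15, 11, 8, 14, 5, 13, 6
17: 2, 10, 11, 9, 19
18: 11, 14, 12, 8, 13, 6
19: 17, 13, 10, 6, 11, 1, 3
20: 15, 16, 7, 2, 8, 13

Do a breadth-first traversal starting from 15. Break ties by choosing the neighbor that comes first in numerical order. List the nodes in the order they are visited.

15 1 2 12 14 16 20 4 9 19 17 8 18 10 13 5 6 11 7 3

Visit 15; enqueue 1, 2, 12, 14, 16, 20 → queue [1, 2, 12, 14, 16, 20]
Visit 1; enqueue 4, 9, 19 → queue [2, 12, 14, 16, 20, 4, 9, 19]
Visit 2; enqueue 17 → queue [12, 14, 16, 20, 4, 9, 19, 17]
Visit 12; enqueue 8, 18 → queue [14, 16, 20, 4, 9, 19, 17, 8, 18]
Visit 14; enqueue 10, 13 → queue [16, 20, 4, 9, 19, 17, 8, 18, 10, 13]
Visit 16; enqueue 5, 6, 11 → queue [20, 4, 9, 19, 17, 8, 18, 10, 13, 5, 6, 11]
Visit 20; enqueue 7 → queue [4, 9, 19, 17, 8, 18, 10, 13, 5, 6, 11, 7]
Visit 4 → queue [9, 19, 17, 8, 18, 10, 13, 5, 6, 11, 7]
Visit 9 → queue [19, 17, 8, 18, 10, 13, 5, 6, 11, 7]
Visit 19; enqueue 3 → queue [17, 8, 18, 10, 13, 5, 6, 11, 7, 3]
Visit 17 → queue [8, 18, 10, 13, 5, 6, 11, 7, 3]
Visit 8 → queue [18, 10, 13, 5, 6, 11, 7, 3]
Visit 18 → queue [10, 13, 5, 6, 11, 7, 3]
Visit 10 → queue [13, 5, 6, 11, 7, 3]
Visit 13 → queue [5, 6, 11, 7, 3]
Visit 5 → queue [6, 11, 7, 3]
Visit 6 → queue [11, 7, 3]
Visit 11 → queue [7, 3]
Visit 7 → queue [3]
Visit 3 → queue []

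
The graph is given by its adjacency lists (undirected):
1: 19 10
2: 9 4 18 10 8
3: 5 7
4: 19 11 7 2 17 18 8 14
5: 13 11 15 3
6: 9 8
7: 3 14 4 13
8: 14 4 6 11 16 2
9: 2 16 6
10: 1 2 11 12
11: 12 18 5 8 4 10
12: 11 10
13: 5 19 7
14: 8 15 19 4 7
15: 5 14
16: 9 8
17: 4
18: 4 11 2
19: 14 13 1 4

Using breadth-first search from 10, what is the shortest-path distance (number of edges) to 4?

Level 0: 10
Level 1: 1, 2, 11, 12
Level 2: 4, 5, 8, 9, 18, 19
Level 3: 3, 6, 7, 13, 14, 15, 16, 17
4 first appears at level 2.

2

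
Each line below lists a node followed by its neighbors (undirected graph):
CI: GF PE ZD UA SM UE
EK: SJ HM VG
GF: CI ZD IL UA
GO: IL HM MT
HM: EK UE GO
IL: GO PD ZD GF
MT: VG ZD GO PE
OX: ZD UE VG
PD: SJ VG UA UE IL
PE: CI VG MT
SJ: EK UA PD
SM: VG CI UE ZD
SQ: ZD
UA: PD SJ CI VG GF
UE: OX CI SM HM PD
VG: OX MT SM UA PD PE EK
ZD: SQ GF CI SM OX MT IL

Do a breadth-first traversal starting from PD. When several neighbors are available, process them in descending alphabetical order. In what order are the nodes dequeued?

PD, VG, UE, UA, SJ, IL, SM, PE, OX, MT, EK, HM, CI, GF, ZD, GO, SQ

Visit PD; enqueue VG, UE, UA, SJ, IL → queue [VG, UE, UA, SJ, IL]
Visit VG; enqueue SM, PE, OX, MT, EK → queue [UE, UA, SJ, IL, SM, PE, OX, MT, EK]
Visit UE; enqueue HM, CI → queue [UA, SJ, IL, SM, PE, OX, MT, EK, HM, CI]
Visit UA; enqueue GF → queue [SJ, IL, SM, PE, OX, MT, EK, HM, CI, GF]
Visit SJ → queue [IL, SM, PE, OX, MT, EK, HM, CI, GF]
Visit IL; enqueue ZD, GO → queue [SM, PE, OX, MT, EK, HM, CI, GF, ZD, GO]
Visit SM → queue [PE, OX, MT, EK, HM, CI, GF, ZD, GO]
Visit PE → queue [OX, MT, EK, HM, CI, GF, ZD, GO]
Visit OX → queue [MT, EK, HM, CI, GF, ZD, GO]
Visit MT → queue [EK, HM, CI, GF, ZD, GO]
Visit EK → queue [HM, CI, GF, ZD, GO]
Visit HM → queue [CI, GF, ZD, GO]
Visit CI → queue [GF, ZD, GO]
Visit GF → queue [ZD, GO]
Visit ZD; enqueue SQ → queue [GO, SQ]
Visit GO → queue [SQ]
Visit SQ → queue []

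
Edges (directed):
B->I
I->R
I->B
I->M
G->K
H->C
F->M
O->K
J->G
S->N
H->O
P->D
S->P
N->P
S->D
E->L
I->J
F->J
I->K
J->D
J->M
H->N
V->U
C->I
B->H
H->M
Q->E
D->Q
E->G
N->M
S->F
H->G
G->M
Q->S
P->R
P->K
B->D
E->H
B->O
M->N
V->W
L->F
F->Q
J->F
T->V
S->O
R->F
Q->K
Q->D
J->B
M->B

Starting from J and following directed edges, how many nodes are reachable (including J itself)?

BFS from J visits: J, M, G, F, D, B, N, K, Q, O, I, H, P, S, E, R, C, L
Reachable nodes: 18 of 22 total.

18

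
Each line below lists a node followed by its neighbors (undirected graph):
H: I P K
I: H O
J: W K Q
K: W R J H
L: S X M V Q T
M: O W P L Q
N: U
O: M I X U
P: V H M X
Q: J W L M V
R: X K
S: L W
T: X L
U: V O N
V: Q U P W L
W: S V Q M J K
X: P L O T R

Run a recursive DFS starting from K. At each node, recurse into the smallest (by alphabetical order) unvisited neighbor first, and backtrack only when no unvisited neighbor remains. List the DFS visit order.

K → H → I → O → M → L → Q → J → W → S → V → P → X → R → T → U → N

Visit K
K → H
H → I
I → O
O → M
M → L
L → Q
Q → J
J → W
W → S
W → V
V → P
P → X
X → R
X → T
V → U
U → N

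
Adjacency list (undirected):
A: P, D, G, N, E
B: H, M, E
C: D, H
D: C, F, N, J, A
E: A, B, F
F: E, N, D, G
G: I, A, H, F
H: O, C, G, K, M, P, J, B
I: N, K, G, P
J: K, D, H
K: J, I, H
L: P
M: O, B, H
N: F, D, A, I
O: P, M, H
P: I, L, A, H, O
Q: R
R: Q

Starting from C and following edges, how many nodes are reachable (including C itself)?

16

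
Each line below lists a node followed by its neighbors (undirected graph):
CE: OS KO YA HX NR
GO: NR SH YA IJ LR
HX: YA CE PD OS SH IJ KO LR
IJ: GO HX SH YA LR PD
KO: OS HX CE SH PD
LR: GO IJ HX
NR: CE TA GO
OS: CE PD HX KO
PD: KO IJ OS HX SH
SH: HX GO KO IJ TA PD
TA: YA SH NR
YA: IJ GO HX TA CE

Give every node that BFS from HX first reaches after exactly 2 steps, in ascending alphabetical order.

Level 0: HX
Level 1: CE, IJ, KO, LR, OS, PD, SH, YA
Level 2: GO, NR, TA

GO, NR, TA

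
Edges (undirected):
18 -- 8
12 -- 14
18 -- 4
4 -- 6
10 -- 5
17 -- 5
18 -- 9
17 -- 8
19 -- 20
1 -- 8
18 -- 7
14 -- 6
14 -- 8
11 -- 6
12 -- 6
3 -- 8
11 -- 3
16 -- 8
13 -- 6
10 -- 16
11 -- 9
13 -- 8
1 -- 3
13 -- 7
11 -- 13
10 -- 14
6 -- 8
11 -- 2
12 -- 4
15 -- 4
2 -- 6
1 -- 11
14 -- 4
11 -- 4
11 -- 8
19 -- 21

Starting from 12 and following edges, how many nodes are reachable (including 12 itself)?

18

BFS from 12 visits: 12, 4, 6, 14, 11, 15, 18, 2, 8, 13, 10, 1, 3, 9, 7, 16, 17, 5
Reachable nodes: 18 of 21 total.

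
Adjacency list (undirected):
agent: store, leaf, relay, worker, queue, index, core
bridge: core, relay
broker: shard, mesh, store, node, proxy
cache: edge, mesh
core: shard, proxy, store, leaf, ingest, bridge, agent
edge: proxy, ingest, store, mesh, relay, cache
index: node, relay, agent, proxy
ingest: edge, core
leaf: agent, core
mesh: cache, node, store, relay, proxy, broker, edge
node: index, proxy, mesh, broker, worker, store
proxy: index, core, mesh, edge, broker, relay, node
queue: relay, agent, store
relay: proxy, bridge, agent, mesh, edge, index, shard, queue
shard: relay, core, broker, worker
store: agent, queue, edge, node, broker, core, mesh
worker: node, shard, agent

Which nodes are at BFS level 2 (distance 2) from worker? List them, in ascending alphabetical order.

broker, core, index, leaf, mesh, proxy, queue, relay, store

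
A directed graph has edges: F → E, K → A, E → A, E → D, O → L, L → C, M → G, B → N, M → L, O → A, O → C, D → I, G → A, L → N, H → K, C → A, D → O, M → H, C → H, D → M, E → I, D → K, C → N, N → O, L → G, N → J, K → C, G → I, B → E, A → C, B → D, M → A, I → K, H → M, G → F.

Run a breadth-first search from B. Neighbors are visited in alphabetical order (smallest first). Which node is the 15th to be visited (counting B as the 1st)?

Visit B; enqueue D, E, N → queue [D, E, N]
Visit D; enqueue I, K, M, O → queue [E, N, I, K, M, O]
Visit E; enqueue A → queue [N, I, K, M, O, A]
Visit N; enqueue J → queue [I, K, M, O, A, J]
Visit I → queue [K, M, O, A, J]
Visit K; enqueue C → queue [M, O, A, J, C]
Visit M; enqueue G, H, L → queue [O, A, J, C, G, H, L]
Visit O → queue [A, J, C, G, H, L]
Visit A → queue [J, C, G, H, L]
Visit J → queue [C, G, H, L]
Visit C → queue [G, H, L]
Visit G; enqueue F → queue [H, L, F]
Visit H → queue [L, F]
Visit L → queue [F]
Visit F → queue []

Visit order: B, D, E, N, I, K, M, O, A, J, C, G, H, L, F

F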